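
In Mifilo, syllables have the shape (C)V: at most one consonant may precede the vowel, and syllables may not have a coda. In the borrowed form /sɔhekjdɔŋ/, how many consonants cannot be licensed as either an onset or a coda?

Under (C)V, the unsyllabifiable consonants are /k/, /j/, /ŋ/ (no codas are permitted; onsets are limited to one consonant).

3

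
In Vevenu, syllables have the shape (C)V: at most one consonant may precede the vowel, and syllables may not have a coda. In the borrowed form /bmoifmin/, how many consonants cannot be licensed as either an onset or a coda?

3

Under (C)V, the unsyllabifiable consonants are /b/, /f/, /n/ (no codas are permitted; onsets are limited to one consonant).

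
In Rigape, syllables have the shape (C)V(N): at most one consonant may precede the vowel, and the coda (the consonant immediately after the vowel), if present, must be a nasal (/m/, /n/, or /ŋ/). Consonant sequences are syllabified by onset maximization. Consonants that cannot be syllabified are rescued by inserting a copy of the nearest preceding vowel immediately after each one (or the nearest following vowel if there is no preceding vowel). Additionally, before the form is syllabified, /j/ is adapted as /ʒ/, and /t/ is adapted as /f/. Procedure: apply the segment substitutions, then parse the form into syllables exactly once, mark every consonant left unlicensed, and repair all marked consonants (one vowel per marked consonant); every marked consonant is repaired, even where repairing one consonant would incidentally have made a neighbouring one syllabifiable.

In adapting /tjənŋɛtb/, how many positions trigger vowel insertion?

After substitution the input is /fʒənŋɛfb/.
The unsyllabifiable consonants are /f/, /f/, /b/; each receives one epenthetic vowel.

3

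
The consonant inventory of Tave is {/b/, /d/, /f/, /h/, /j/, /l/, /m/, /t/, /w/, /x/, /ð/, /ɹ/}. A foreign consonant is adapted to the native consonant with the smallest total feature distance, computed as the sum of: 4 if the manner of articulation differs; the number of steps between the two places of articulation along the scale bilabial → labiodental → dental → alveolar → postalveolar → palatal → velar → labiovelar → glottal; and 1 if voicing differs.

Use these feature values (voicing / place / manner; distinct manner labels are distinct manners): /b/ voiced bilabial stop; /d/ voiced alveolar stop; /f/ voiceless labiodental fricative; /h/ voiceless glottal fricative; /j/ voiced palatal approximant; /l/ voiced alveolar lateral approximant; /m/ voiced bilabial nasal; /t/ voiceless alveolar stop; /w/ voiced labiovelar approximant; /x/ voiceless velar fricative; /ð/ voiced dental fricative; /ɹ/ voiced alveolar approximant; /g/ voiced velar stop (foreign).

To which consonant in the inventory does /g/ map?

/d/ is closest: same manner (stop), place distance 3 (velar→alveolar), same voicing; total 3. Next closest is /t/ at distance 4.

d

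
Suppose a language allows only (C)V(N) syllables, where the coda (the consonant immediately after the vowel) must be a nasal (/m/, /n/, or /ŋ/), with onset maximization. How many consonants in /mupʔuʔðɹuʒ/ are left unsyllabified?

4

Under (C)V(N), the unsyllabifiable consonants are /p/, /ʔ/, /ð/, /ʒ/ (only a nasal (/m/, /n/, or /ŋ/) is licensed in coda position; onsets are limited to one consonant).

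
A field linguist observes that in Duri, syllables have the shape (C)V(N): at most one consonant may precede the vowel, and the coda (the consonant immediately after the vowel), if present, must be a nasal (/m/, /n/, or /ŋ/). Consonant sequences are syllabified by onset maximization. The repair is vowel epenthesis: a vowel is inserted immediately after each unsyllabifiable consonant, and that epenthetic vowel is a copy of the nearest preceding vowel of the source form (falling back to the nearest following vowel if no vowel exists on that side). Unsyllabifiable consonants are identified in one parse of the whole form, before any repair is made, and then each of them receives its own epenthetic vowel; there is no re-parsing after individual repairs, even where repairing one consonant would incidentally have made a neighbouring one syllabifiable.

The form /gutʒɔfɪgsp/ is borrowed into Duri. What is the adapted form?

Under (C)V(N), the unsyllabifiable consonants are /t/, /g/, /s/, /p/ (only a nasal (/m/, /n/, or /ŋ/) is licensed in coda position; onsets are limited to one consonant).
Each unlicensed consonant becomes the onset of a new syllable: /t/ → /tu/, /g/ → /gɪ/, /s/ → /sɪ/, /p/ → /pɪ/.

gutuʒɔfɪgɪsɪpɪ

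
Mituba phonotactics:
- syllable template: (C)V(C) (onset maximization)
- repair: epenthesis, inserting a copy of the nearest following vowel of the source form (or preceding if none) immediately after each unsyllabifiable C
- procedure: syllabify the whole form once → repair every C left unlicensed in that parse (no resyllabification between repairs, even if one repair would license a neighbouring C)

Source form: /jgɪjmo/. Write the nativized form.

jɪgɪjmo

Syllabifying with onset maximization leaves /j/ stranded (at most one coda consonant is licensed; onsets are limited to one consonant).
Each unlicensed consonant becomes the onset of a new syllable: /j/ → /jɪ/.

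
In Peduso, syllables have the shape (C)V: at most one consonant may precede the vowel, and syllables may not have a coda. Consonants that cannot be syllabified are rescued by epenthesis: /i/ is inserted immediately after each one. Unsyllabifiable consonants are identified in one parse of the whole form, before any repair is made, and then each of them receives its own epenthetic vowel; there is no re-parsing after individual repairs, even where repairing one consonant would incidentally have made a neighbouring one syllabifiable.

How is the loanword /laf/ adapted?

lafi

Syllabifying with onset maximization leaves /f/ stranded (no codas are permitted; onsets are limited to one consonant).
Epenthesis after each stranded consonant: /f/ → /fi/.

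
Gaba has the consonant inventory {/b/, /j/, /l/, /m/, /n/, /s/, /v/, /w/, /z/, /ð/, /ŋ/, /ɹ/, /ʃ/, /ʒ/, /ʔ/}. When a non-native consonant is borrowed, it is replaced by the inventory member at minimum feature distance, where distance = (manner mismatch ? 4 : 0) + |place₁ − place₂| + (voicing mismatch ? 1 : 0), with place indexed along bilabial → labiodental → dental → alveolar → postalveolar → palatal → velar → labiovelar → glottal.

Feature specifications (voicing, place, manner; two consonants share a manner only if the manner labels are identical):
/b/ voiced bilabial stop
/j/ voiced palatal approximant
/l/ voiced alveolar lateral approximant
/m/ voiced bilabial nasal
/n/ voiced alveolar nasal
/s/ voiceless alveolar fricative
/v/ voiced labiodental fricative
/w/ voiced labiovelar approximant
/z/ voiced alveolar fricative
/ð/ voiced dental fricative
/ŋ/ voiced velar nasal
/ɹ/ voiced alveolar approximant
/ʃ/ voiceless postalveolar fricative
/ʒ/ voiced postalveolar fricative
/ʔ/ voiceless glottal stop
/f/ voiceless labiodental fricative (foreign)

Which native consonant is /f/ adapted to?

/v/ is closest: same manner (fricative), place distance 0 (labiodental→labiodental), voicing differs (+1); total 1. Next closest is /s/ at distance 2.

v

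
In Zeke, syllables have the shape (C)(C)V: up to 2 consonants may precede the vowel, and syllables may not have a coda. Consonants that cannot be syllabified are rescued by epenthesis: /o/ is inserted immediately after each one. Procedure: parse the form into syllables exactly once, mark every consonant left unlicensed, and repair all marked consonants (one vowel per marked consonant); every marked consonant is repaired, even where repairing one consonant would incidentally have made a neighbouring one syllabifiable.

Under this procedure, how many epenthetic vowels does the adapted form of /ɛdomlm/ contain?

3

The unsyllabifiable consonants are /m/, /l/, /m/; each receives one epenthetic vowel.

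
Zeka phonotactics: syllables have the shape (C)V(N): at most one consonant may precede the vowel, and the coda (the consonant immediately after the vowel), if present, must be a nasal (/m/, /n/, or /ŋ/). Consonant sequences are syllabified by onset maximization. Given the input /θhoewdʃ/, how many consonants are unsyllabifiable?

Syllabifying with onset maximization leaves /θ/, /w/, /d/, /ʃ/ stranded (only a nasal (/m/, /n/, or /ŋ/) is licensed in coda position; onsets are limited to one consonant).

4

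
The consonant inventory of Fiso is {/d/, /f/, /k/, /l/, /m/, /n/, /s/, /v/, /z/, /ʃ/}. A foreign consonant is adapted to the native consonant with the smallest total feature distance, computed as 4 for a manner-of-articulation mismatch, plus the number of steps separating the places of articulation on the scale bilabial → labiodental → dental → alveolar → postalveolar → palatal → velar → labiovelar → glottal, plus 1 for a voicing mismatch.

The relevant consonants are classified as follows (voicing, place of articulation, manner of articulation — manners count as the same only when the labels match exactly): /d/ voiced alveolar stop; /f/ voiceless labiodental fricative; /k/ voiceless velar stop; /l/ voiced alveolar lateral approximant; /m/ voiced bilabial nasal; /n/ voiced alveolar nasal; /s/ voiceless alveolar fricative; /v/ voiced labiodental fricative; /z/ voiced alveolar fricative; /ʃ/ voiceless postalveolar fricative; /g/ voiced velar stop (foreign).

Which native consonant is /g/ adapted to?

/k/ is closest: same manner (stop), place distance 0 (velar→velar), voicing differs (+1); total 1. Next closest is /d/ at distance 3.

k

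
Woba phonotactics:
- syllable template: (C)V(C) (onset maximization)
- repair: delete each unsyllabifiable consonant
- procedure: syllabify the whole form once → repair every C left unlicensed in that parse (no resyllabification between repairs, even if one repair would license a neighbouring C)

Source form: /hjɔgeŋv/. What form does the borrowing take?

Under (C)V(C), the unsyllabifiable consonants are /h/, /v/ (at most one coda consonant is licensed; onsets are limited to one consonant).
Deletion applies to /h/, /v/.

jɔgeŋ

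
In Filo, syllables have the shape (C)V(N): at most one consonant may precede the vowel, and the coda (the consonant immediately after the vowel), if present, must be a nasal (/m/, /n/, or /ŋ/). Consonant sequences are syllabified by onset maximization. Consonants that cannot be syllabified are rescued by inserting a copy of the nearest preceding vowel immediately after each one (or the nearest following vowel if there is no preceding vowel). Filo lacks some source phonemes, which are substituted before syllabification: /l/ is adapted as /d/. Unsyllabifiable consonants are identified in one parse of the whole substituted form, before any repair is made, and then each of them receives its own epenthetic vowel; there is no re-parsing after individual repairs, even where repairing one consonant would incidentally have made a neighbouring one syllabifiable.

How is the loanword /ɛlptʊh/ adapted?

Substitution: /l/ → /d/, giving /ɛdptʊh/.
Syllabifying with onset maximization leaves /d/, /p/, /h/ stranded (only a nasal (/m/, /n/, or /ŋ/) is licensed in coda position; onsets are limited to one consonant).
Epenthesis after each stranded consonant: /d/ → /dɛ/, /p/ → /pɛ/, /h/ → /hʊ/.

ɛdɛpɛtʊhʊ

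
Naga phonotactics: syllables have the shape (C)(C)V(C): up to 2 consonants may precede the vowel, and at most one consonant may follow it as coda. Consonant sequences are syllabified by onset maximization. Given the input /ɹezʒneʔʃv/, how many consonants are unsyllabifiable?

Syllabifying with onset maximization leaves /ʃ/, /v/ stranded (at most one coda consonant is licensed; onsets may contain at most 2 consonants).

2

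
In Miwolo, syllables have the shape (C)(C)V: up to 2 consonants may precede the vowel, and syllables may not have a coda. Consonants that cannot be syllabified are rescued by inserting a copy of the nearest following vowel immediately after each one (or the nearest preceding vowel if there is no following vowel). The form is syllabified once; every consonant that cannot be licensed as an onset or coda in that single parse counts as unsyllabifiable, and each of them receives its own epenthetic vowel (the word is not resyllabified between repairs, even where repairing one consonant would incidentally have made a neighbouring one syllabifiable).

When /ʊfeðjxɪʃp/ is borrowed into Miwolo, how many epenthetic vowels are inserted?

3

The unsyllabifiable consonants are /ð/, /ʃ/, /p/; each receives one epenthetic vowel.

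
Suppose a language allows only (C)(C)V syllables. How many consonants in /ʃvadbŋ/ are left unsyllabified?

3

Under (C)(C)V, the unsyllabifiable consonants are /d/, /b/, /ŋ/ (no codas are permitted; onsets may contain at most 2 consonants).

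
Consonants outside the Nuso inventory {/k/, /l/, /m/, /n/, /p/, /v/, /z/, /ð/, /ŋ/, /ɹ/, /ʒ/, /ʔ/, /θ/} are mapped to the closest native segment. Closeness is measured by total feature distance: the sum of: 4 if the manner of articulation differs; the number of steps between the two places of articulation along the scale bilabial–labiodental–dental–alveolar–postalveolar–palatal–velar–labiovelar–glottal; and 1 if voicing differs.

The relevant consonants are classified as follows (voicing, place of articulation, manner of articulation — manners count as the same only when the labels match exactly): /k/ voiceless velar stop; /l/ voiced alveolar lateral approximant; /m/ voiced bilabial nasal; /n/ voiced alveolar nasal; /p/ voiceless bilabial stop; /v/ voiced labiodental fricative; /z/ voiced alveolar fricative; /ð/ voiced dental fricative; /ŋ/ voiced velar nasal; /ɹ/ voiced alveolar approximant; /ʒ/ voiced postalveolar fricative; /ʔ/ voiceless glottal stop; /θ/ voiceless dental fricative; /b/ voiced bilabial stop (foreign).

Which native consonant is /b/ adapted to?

/p/ is closest: same manner (stop), place distance 0 (bilabial→bilabial), voicing differs (+1); total 1. Next closest is /m/ at distance 4.

p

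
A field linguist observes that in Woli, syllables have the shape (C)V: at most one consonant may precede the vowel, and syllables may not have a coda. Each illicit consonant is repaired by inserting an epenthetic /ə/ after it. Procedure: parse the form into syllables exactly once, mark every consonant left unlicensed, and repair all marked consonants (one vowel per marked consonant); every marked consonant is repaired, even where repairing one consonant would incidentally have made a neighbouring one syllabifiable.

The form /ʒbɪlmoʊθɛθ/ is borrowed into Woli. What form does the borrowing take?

Under (C)V, the unsyllabifiable consonants are /ʒ/, /l/, /θ/ (no codas are permitted; onsets are limited to one consonant).
Epenthesis after each stranded consonant: /ʒ/ → /ʒə/, /l/ → /lə/, /θ/ → /θə/.

ʒəbɪləmoʊθɛθə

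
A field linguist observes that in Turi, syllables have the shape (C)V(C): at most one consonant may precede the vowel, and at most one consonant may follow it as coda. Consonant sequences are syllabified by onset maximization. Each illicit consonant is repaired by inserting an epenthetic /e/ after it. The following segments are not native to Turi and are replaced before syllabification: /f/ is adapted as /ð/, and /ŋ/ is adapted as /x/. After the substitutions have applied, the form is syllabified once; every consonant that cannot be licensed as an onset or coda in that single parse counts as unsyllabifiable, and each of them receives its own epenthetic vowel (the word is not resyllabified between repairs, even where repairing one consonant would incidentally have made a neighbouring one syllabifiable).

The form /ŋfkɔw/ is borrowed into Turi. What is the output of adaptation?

xeðekɔw

Substitution: /ŋ/ → /x/, /f/ → /ð/, giving /xðkɔw/.
Syllabifying with onset maximization leaves /x/, /ð/ stranded (at most one coda consonant is licensed; onsets are limited to one consonant).
Each unlicensed consonant becomes the onset of a new syllable: /x/ → /xe/, /ð/ → /ðe/.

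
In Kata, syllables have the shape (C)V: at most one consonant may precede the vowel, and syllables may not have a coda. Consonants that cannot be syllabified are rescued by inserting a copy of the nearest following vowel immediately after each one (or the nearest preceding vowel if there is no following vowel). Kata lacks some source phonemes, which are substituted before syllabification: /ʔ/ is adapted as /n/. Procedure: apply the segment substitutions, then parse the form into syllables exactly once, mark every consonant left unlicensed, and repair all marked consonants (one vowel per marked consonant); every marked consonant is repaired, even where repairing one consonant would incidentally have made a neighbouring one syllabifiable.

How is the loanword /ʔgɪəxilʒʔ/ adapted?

Substitution: /ʔ/ → /n/, giving /ngɪəxilʒn/.
Syllabifying with onset maximization leaves /n/, /l/, /ʒ/, /n/ stranded (no codas are permitted; onsets are limited to one consonant).
Each unlicensed consonant becomes the onset of a new syllable: /n/ → /nɪ/, /l/ → /li/, /ʒ/ → /ʒi/, /n/ → /ni/.

nɪgɪəxiliʒini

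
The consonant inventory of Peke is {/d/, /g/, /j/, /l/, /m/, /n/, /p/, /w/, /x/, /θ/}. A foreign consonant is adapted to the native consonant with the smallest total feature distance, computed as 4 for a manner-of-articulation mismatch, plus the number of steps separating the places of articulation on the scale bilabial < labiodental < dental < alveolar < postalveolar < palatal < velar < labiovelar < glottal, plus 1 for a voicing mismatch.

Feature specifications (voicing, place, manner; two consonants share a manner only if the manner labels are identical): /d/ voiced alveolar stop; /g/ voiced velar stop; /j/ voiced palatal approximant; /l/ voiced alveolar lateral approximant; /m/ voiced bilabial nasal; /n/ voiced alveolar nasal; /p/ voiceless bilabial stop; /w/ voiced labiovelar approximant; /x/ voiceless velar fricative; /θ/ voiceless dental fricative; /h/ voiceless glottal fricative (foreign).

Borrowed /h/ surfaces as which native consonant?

x

/x/ is closest: same manner (fricative), place distance 2 (glottal→velar), same voicing; total 2. Next closest is /w/ at distance 6.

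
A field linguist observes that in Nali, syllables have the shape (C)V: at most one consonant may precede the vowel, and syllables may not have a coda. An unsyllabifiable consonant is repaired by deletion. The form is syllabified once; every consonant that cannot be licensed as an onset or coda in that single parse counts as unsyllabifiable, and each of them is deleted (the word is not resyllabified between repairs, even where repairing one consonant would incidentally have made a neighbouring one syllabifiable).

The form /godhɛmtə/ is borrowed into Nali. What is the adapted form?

Under (C)V, the unsyllabifiable consonants are /d/, /m/ (no codas are permitted; onsets are limited to one consonant).
Deleting the stranded consonants removes /d/, /m/.

gohɛtə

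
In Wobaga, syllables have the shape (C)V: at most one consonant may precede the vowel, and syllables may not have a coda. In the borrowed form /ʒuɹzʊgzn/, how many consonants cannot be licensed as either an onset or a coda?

4

Syllabifying with onset maximization leaves /ɹ/, /g/, /z/, /n/ stranded (no codas are permitted; onsets are limited to one consonant).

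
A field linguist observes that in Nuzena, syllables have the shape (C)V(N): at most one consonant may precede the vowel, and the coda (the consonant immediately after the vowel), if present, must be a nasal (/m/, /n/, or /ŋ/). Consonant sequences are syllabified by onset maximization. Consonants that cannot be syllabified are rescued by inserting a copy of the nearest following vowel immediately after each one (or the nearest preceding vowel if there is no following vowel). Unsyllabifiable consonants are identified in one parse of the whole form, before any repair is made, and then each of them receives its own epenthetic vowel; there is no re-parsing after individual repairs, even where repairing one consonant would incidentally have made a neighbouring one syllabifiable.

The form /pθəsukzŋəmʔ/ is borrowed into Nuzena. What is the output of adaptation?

Syllabifying with onset maximization leaves /p/, /k/, /z/, /ʔ/ stranded (only a nasal (/m/, /n/, or /ŋ/) is licensed in coda position; onsets are limited to one consonant).
Each unlicensed consonant becomes the onset of a new syllable: /p/ → /pə/, /k/ → /kə/, /z/ → /zə/, /ʔ/ → /ʔə/.

pəθəsukəzəŋəmʔə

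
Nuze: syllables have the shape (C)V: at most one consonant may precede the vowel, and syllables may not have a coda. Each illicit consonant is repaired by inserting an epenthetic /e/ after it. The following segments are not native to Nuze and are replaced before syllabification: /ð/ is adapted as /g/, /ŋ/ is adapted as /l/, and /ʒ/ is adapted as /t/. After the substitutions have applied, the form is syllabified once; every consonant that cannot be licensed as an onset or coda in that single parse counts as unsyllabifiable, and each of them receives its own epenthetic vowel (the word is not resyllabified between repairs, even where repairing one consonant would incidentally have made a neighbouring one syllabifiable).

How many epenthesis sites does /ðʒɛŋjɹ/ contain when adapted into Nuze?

4

After substitution the input is /gtɛljɹ/.
The unsyllabifiable consonants are /g/, /l/, /j/, /ɹ/; each receives one epenthetic vowel.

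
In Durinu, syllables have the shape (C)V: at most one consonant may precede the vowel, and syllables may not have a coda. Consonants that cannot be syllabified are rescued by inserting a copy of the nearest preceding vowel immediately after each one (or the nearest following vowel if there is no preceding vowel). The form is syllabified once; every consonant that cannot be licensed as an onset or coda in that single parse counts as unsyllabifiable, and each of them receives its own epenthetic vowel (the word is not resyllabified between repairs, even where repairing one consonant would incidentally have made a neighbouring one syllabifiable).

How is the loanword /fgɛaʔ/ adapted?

fɛgɛaʔa

Under (C)V, the unsyllabifiable consonants are /f/, /ʔ/ (no codas are permitted; onsets are limited to one consonant).
Inserting the epenthetic vowel yields /f/ → /fɛ/, /ʔ/ → /ʔa/.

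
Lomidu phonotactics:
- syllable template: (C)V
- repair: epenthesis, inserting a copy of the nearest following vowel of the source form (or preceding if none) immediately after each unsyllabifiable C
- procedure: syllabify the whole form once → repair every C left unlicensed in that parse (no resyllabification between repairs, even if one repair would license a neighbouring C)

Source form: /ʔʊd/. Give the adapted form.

Under (C)V, the unsyllabifiable consonants are /d/ (no codas are permitted; onsets are limited to one consonant).
Epenthesis after each stranded consonant: /d/ → /dʊ/.

ʔʊdʊ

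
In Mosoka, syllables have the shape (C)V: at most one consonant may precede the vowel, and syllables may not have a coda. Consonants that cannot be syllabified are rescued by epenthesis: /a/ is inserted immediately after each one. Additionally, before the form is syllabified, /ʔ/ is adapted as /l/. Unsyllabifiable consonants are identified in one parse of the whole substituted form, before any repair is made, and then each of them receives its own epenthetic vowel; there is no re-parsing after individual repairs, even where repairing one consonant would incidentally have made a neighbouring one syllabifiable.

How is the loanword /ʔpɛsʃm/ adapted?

Substitution: /ʔ/ → /l/, giving /lpɛsʃm/.
Under (C)V, the unsyllabifiable consonants are /l/, /s/, /ʃ/, /m/ (no codas are permitted; onsets are limited to one consonant).
Each unlicensed consonant becomes the onset of a new syllable: /l/ → /la/, /s/ → /sa/, /ʃ/ → /ʃa/, /m/ → /ma/.

lapɛsaʃama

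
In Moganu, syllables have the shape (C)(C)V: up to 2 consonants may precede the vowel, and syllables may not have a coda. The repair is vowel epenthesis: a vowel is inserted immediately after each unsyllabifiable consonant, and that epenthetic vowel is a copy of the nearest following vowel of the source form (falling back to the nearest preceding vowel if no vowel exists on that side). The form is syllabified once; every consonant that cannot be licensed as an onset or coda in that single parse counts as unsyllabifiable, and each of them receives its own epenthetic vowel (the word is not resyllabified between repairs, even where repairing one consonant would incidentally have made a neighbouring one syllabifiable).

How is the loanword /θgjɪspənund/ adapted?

θɪgjɪspənunudu

Syllabifying with onset maximization leaves /θ/, /n/, /d/ stranded (no codas are permitted; onsets may contain at most 2 consonants).
Epenthesis after each stranded consonant: /θ/ → /θɪ/, /n/ → /nu/, /d/ → /du/.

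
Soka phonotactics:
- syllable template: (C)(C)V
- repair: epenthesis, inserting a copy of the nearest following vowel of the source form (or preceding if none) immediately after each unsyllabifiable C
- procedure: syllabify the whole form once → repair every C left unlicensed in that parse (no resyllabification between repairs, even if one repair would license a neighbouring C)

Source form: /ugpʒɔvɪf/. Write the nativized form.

The consonants /g/, /f/ cannot be parsed into a legal (C)(C)V syllable (no codas are permitted; onsets may contain at most 2 consonants).
Each unlicensed consonant becomes the onset of a new syllable: /g/ → /gɔ/, /f/ → /fɪ/.

ugɔpʒɔvɪfɪ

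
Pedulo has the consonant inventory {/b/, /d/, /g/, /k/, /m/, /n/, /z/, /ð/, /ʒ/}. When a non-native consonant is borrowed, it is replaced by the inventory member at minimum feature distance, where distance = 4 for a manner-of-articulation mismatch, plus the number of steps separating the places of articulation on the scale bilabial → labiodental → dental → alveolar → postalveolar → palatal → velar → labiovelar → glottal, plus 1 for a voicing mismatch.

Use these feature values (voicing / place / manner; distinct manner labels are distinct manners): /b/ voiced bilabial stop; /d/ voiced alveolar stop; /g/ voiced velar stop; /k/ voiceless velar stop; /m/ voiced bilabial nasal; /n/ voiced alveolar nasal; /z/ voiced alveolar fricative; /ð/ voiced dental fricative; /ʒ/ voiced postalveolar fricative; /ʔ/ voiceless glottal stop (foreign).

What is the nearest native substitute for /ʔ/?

/k/ is closest: same manner (stop), place distance 2 (glottal→velar), same voicing; total 2. Next closest is /g/ at distance 3.

k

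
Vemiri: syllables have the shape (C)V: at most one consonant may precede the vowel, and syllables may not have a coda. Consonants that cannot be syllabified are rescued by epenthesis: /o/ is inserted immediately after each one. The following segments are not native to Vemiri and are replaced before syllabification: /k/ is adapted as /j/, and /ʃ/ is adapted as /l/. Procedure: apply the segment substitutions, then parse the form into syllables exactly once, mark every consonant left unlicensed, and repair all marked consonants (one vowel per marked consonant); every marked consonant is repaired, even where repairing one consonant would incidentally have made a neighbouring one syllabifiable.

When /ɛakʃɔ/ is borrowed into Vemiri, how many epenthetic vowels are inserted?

After substitution the input is /ɛajlɔ/.
The unsyllabifiable consonants are /j/; each receives one epenthetic vowel.

1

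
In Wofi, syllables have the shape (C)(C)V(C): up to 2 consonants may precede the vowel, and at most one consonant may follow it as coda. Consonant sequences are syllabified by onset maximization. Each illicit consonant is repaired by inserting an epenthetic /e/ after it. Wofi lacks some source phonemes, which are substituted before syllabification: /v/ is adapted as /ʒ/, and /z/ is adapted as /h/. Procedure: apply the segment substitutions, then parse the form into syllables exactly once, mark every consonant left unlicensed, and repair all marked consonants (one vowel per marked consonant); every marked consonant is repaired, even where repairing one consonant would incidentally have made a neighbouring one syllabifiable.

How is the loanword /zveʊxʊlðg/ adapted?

hʒeʊxʊlðege

Substitution: /z/ → /h/, /v/ → /ʒ/, giving /hʒeʊxʊlðg/.
Syllabifying with onset maximization leaves /ð/, /g/ stranded (at most one coda consonant is licensed; onsets may contain at most 2 consonants).
Inserting the epenthetic vowel yields /ð/ → /ðe/, /g/ → /ge/.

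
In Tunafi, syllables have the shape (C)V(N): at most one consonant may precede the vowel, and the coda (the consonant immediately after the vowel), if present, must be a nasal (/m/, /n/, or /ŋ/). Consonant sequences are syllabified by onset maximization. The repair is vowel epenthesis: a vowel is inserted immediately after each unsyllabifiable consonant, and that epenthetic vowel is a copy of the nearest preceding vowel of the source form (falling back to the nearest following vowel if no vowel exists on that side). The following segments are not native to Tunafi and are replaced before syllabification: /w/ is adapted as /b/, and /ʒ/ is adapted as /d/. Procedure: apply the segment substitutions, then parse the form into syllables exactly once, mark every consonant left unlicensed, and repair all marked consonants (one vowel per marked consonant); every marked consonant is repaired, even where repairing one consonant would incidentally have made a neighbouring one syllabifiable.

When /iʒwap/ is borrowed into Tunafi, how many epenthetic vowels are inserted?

After substitution the input is /idbap/.
The unsyllabifiable consonants are /d/, /p/; each receives one epenthetic vowel.

2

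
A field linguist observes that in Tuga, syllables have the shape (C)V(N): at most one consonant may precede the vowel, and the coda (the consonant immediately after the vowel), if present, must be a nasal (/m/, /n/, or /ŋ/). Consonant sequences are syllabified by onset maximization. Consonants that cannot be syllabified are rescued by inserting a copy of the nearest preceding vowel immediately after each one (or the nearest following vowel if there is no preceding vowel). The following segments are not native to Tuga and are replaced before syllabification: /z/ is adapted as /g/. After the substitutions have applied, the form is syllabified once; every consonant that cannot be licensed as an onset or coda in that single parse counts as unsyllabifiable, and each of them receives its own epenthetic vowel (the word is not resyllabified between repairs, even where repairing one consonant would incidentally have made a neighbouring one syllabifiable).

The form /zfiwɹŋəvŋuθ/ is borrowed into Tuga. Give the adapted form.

Substitution: /z/ → /g/, giving /gfiwɹŋəvŋuθ/.
Under (C)V(N), the unsyllabifiable consonants are /g/, /w/, /ɹ/, /v/, /θ/ (only a nasal (/m/, /n/, or /ŋ/) is licensed in coda position; onsets are limited to one consonant).
Each unlicensed consonant becomes the onset of a new syllable: /g/ → /gi/, /w/ → /wi/, /ɹ/ → /ɹi/, /v/ → /və/, /θ/ → /θu/.

gifiwiɹiŋəvəŋuθu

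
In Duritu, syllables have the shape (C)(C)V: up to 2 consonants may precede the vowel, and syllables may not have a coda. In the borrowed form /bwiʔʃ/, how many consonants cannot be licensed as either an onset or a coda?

Syllabifying with onset maximization leaves /ʔ/, /ʃ/ stranded (no codas are permitted; onsets may contain at most 2 consonants).

2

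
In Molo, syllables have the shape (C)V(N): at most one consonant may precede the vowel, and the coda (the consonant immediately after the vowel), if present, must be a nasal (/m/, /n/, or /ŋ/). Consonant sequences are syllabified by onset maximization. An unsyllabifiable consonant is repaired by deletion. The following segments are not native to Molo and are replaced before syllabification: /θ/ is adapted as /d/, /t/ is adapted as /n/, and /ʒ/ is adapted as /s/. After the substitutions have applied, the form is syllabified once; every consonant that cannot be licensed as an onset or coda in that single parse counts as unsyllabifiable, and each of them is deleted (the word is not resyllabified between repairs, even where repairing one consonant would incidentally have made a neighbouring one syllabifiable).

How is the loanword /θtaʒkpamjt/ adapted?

Substitution: /θ/ → /d/, /t/ → /n/, /ʒ/ → /s/, giving /dnaskpamjn/.
Under (C)V(N), the unsyllabifiable consonants are /d/, /s/, /k/, /j/, /n/ (only a nasal (/m/, /n/, or /ŋ/) is licensed in coda position; onsets are limited to one consonant).
Deletion applies to /d/, /s/, /k/, /j/, /n/.

napam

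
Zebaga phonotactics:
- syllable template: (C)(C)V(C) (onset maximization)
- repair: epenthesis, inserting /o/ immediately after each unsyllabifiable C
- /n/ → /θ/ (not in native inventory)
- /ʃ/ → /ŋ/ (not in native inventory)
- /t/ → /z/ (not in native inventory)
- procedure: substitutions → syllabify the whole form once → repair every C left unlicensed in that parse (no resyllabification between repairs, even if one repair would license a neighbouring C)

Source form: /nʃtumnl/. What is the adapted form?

Substitution: /n/ → /θ/, /ʃ/ → /ŋ/, /t/ → /z/, giving /θŋzumθl/.
The consonants /θ/, /θ/, /l/ cannot be parsed into a legal (C)(C)V(C) syllable (at most one coda consonant is licensed; onsets may contain at most 2 consonants).
Inserting the epenthetic vowel yields /θ/ → /θo/, /θ/ → /θo/, /l/ → /lo/.

θoŋzumθolo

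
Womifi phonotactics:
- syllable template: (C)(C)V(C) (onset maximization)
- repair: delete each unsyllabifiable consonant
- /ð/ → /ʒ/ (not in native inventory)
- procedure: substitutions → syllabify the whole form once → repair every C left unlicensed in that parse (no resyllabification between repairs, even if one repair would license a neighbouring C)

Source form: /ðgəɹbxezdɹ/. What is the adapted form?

Substitution: /ð/ → /ʒ/, giving /ʒgəɹbxezdɹ/.
Under (C)(C)V(C), the unsyllabifiable consonants are /d/, /ɹ/ (at most one coda consonant is licensed; onsets may contain at most 2 consonants).
Each unlicensed consonant is deleted: /d/, /ɹ/.

ʒgəɹbxez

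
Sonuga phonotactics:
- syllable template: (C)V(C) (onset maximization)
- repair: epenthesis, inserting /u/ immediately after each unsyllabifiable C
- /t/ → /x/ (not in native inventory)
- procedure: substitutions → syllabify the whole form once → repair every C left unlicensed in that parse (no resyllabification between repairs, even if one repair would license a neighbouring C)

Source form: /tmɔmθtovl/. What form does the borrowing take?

Substitution: /t/ → /x/, giving /xmɔmθxovl/.
Under (C)V(C), the unsyllabifiable consonants are /x/, /θ/, /l/ (at most one coda consonant is licensed; onsets are limited to one consonant).
Each unlicensed consonant becomes the onset of a new syllable: /x/ → /xu/, /θ/ → /θu/, /l/ → /lu/.

xumɔmθuxovlu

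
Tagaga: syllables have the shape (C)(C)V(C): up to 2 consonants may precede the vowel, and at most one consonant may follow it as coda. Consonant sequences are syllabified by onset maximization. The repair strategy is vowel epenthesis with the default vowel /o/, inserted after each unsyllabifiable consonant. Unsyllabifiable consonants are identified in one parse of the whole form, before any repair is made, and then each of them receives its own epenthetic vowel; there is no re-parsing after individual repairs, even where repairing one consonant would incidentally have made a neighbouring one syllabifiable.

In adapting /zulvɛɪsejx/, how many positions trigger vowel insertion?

The unsyllabifiable consonants are /x/; each receives one epenthetic vowel.

1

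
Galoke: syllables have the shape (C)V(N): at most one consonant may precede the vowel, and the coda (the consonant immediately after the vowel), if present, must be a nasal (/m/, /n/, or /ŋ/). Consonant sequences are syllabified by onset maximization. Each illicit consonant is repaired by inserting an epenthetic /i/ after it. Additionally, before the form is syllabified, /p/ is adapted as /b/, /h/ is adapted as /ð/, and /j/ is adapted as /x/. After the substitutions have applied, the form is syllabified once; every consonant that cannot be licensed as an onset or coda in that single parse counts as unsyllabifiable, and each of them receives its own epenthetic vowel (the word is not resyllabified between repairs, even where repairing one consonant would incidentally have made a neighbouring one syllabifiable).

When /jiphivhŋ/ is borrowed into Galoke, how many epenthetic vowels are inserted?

After substitution the input is /xibðivðŋ/.
The unsyllabifiable consonants are /b/, /v/, /ð/, /ŋ/; each receives one epenthetic vowel.

4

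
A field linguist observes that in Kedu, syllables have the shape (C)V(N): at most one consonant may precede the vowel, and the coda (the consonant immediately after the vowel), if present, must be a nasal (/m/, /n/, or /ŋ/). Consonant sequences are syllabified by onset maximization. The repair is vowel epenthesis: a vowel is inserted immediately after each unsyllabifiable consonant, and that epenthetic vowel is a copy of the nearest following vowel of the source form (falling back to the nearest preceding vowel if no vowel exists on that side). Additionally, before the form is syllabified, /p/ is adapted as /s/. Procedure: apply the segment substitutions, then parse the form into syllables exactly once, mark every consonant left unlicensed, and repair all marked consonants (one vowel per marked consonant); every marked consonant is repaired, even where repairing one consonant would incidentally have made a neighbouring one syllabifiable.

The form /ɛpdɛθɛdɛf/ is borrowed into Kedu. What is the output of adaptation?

Substitution: /p/ → /s/, giving /ɛsdɛθɛdɛf/.
Syllabifying with onset maximization leaves /s/, /f/ stranded (only a nasal (/m/, /n/, or /ŋ/) is licensed in coda position; onsets are limited to one consonant).
Inserting the epenthetic vowel yields /s/ → /sɛ/, /f/ → /fɛ/.

ɛsɛdɛθɛdɛfɛ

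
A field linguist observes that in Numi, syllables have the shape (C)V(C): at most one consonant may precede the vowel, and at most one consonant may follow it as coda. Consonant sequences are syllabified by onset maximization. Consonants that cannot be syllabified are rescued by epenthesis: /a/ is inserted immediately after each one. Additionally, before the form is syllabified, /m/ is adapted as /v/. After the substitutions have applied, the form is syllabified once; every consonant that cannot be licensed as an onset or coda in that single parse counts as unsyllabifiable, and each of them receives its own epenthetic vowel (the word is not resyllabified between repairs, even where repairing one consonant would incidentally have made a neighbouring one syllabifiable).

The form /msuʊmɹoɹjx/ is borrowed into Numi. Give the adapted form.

vasuʊvɹoɹjaxa

Substitution: /m/ → /v/, giving /vsuʊvɹoɹjx/.
The consonants /v/, /j/, /x/ cannot be parsed into a legal (C)V(C) syllable (at most one coda consonant is licensed; onsets are limited to one consonant).
Inserting the epenthetic vowel yields /v/ → /va/, /j/ → /ja/, /x/ → /xa/.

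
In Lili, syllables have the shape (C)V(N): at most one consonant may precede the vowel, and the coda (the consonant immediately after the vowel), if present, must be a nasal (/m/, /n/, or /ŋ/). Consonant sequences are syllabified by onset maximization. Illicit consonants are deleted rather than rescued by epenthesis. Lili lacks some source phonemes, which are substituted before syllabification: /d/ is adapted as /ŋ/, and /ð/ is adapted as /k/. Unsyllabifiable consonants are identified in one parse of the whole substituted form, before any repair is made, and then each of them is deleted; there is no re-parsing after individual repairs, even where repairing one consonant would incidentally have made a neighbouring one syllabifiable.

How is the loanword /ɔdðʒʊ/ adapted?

Substitution: /d/ → /ŋ/, /ð/ → /k/, giving /ɔŋkʒʊ/.
Under (C)V(N), the unsyllabifiable consonants are /k/ (only a nasal (/m/, /n/, or /ŋ/) is licensed in coda position; onsets are limited to one consonant).
Deleting the stranded consonants removes /k/.

ɔŋʒʊ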